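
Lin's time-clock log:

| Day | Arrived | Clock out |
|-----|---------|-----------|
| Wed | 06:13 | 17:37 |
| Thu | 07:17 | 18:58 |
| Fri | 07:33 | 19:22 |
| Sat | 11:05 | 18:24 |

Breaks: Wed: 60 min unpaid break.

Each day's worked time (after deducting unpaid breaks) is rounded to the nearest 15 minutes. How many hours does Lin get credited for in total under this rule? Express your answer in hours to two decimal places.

41.25 hours

Wed: 06:13–17:37 = 11 h 24 min − 60 min = 10 h 24 min → rounds to 10 h 30 min
Thu: 07:17–18:58 = 11 h 41 min → rounds to 11 h 45 min
Fri: 07:33–19:22 = 11 h 49 min → rounds to 11 h 45 min
Sat: 11:05–18:24 = 7 h 19 min → rounds to 7 h 15 min
Total credited: 41 h 15 min.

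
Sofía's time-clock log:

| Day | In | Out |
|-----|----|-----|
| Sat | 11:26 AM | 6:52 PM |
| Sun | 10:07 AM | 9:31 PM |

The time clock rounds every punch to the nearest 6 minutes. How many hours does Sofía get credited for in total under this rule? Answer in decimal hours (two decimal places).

Sat: in 11:26 AM→11:24 AM, out 6:52 PM→6:54 PM; 7 h 30 min
Sun: in 10:07 AM→10:06 AM, out 9:31 PM→9:30 PM; 11 h 24 min
Total credited: 18 h 54 min.

18.90 hours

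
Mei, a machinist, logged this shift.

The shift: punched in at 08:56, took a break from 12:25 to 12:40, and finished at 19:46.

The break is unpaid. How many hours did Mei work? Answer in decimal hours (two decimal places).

The shift: 08:56–19:46 = 10 h 50 min; less 15 min break → 10 h 35 min

10.58 hours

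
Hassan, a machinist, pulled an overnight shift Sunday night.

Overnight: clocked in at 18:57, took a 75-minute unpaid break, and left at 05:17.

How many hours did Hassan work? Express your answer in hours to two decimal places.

9.08 hours

Overnight: 18:57 → midnight = 5 h 3 min; midnight → 05:17 = 5 h 17 min; span 10 h 20 min; less 75 min break → 9 h 5 min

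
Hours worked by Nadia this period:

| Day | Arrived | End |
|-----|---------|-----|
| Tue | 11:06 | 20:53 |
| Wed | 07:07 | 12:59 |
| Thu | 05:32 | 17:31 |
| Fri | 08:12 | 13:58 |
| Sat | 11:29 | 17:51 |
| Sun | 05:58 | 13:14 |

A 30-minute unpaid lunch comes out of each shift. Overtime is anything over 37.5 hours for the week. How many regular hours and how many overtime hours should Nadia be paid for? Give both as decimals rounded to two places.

Regular 37.50 hours, overtime 6.53 hours

Tue: 11:06–20:53 = 9 h 47 min; less 30 min break → 9 h 17 min
Wed: 07:07–12:59 = 5 h 52 min; less 30 min break → 5 h 22 min
Thu: 05:32–17:31 = 11 h 59 min; less 30 min break → 11 h 29 min
Fri: 08:12–13:58 = 5 h 46 min; less 30 min break → 5 h 16 min
Sat: 11:29–17:51 = 6 h 22 min; less 30 min break → 5 h 52 min
Sun: 05:58–13:14 = 7 h 16 min; less 30 min break → 6 h 46 min
Total worked: 44 h 2 min = 44.03 h.
Threshold 37.5 h → overtime 6 h 32 min, regular 37 h 30 min.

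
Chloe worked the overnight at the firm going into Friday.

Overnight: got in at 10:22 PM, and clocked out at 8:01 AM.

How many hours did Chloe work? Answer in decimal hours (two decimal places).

Overnight: 10:22 PM → midnight = 1 h 38 min; midnight → 8:01 AM = 8 h 1 min; span 9 h 39 min

9.65 hours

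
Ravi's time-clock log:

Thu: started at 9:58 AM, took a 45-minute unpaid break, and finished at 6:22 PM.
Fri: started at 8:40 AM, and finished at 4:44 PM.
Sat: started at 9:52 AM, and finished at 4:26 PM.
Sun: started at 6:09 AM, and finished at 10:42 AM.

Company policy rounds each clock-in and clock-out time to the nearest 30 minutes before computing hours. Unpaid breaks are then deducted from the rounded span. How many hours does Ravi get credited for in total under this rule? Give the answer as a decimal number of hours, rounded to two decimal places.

Thu: in 9:58 AM→10:00 AM, out 6:22 PM→6:30 PM; 8 h 30 min − 45 min = 7 h 45 min
Fri: in 8:40 AM→8:30 AM, out 4:44 PM→4:30 PM; 8 h 0 min
Sat: in 9:52 AM→10:00 AM, out 4:26 PM→4:30 PM; 6 h 30 min
Sun: in 6:09 AM→6:00 AM, out 10:42 AM→10:30 AM; 4 h 30 min
Total credited: 26 h 45 min.

26.75 hours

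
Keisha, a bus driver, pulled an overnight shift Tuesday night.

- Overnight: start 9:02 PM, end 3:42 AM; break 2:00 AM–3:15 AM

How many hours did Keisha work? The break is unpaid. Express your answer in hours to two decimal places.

5.42 hours

Overnight: 9:02 PM → midnight = 2 h 58 min; midnight → 3:42 AM = 3 h 42 min; span 6 h 40 min; less 75 min break → 5 h 25 min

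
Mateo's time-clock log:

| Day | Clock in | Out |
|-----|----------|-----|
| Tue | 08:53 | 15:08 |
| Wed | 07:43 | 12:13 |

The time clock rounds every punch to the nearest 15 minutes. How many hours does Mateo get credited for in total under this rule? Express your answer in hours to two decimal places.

Tue: in 08:53→09:00, out 15:08→15:15; 6 h 15 min
Wed: in 07:43→07:45, out 12:13→12:15; 4 h 30 min
Total credited: 10 h 45 min.

10.75 hours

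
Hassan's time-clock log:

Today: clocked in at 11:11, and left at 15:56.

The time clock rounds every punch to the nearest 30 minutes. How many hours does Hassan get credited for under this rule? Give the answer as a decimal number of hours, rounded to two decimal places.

5.00 hours

Today: in 11:11→11:00, out 15:56→16:00; 5 h 0 min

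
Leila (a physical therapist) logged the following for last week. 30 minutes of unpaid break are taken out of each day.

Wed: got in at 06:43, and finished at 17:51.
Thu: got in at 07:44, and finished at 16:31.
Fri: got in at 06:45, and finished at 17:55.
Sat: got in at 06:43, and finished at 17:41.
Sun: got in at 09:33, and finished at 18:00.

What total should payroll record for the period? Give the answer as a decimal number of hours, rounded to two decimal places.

48.00 hours

Wed: 06:43–17:51 = 11 h 8 min; less 30 min break → 10 h 38 min
Thu: 07:44–16:31 = 8 h 47 min; less 30 min break → 8 h 17 min
Fri: 06:45–17:55 = 11 h 10 min; less 30 min break → 10 h 40 min
Sat: 06:43–17:41 = 10 h 58 min; less 30 min break → 10 h 28 min
Sun: 09:33–18:00 = 8 h 27 min; less 30 min break → 7 h 57 min
Total: 10 h 38 min + 8 h 17 min + 10 h 40 min + 10 h 28 min + 7 h 57 min = 48 h 0 min.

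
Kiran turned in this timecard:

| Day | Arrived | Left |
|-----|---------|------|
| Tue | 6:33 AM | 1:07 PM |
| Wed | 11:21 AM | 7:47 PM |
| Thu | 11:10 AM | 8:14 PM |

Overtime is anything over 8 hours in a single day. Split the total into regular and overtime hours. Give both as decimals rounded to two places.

Tue: 6:33 AM–1:07 PM = 6 h 34 min
Wed: 11:21 AM–7:47 PM = 8 h 26 min
Thu: 11:10 AM–8:14 PM = 9 h 4 min
Tue reg 6 h 34 min / OT 0 h 0 min; Wed reg 8 h 0 min / OT 0 h 26 min; Thu reg 8 h 0 min / OT 1 h 4 min.
Totals: regular 22 h 34 min, overtime 1 h 30 min.

Regular 22.57 hours, overtime 1.50 hours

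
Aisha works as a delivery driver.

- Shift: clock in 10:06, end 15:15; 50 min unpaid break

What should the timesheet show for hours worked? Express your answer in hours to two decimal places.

Shift: 10:06–15:15 = 5 h 9 min; less 50 min break → 4 h 19 min

4.32 hours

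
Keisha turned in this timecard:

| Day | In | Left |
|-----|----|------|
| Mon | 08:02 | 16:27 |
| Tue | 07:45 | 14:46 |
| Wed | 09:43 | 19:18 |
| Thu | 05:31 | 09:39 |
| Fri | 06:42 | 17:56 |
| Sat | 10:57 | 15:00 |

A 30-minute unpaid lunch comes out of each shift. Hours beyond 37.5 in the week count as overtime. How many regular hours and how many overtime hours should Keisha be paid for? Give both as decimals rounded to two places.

Regular 37.50 hours, overtime 3.93 hours

Mon: 08:02–16:27 = 8 h 25 min; less 30 min break → 7 h 55 min
Tue: 07:45–14:46 = 7 h 1 min; less 30 min break → 6 h 31 min
Wed: 09:43–19:18 = 9 h 35 min; less 30 min break → 9 h 5 min
Thu: 05:31–09:39 = 4 h 8 min; less 30 min break → 3 h 38 min
Fri: 06:42–17:56 = 11 h 14 min; less 30 min break → 10 h 44 min
Sat: 10:57–15:00 = 4 h 3 min; less 30 min break → 3 h 33 min
Total worked: 41 h 26 min = 41.43 h.
Threshold 37.5 h → overtime 3 h 56 min, regular 37 h 30 min.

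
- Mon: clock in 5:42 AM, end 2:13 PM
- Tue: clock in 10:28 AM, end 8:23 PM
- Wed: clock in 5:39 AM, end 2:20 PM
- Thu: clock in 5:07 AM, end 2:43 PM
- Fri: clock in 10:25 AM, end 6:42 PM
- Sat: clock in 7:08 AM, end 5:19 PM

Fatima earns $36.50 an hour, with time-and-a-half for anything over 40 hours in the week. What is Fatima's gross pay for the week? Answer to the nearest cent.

$2291.29

Mon: 5:42 AM–2:13 PM = 8 h 31 min
Tue: 10:28 AM–8:23 PM = 9 h 55 min
Wed: 5:39 AM–2:20 PM = 8 h 41 min
Thu: 5:07 AM–2:43 PM = 9 h 36 min
Fri: 10:25 AM–6:42 PM = 8 h 17 min
Sat: 7:08 AM–5:19 PM = 10 h 11 min
Total worked: 55 h 11 min = 3311 min.
Regular 40 h 0 min = 2400 min at $36.50/h; overtime 15 h 11 min = 911 min at $54.75/h.
Pay = (2400 × $36.50 + 911 × $54.75) ÷ 60 = $2291.29.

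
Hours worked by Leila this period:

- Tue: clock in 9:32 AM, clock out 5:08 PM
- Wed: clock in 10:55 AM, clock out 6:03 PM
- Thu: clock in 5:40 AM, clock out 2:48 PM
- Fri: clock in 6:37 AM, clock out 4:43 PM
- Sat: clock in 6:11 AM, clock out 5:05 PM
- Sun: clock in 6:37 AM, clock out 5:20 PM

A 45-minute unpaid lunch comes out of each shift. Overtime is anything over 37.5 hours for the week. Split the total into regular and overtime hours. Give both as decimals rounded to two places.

Regular 37.50 hours, overtime 13.58 hours

Tue: 9:32 AM–5:08 PM = 7 h 36 min; less 45 min break → 6 h 51 min
Wed: 10:55 AM–6:03 PM = 7 h 8 min; less 45 min break → 6 h 23 min
Thu: 5:40 AM–2:48 PM = 9 h 8 min; less 45 min break → 8 h 23 min
Fri: 6:37 AM–4:43 PM = 10 h 6 min; less 45 min break → 9 h 21 min
Sat: 6:11 AM–5:05 PM = 10 h 54 min; less 45 min break → 10 h 9 min
Sun: 6:37 AM–5:20 PM = 10 h 43 min; less 45 min break → 9 h 58 min
Total worked: 51 h 5 min = 51.08 h.
Threshold 37.5 h → overtime 13 h 35 min, regular 37 h 30 min.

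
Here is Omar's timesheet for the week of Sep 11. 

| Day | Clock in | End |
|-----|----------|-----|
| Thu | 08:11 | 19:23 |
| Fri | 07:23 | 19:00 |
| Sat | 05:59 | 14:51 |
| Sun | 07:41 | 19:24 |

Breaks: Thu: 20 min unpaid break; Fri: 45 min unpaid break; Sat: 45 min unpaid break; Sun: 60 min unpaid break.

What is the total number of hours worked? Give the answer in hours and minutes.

40 h 34 min

Thu: 08:11–19:23 = 11 h 12 min; less 20 min break → 10 h 52 min
Fri: 07:23–19:00 = 11 h 37 min; less 45 min break → 10 h 52 min
Sat: 05:59–14:51 = 8 h 52 min; less 45 min break → 8 h 7 min
Sun: 07:41–19:24 = 11 h 43 min; less 60 min break → 10 h 43 min
Total: 10 h 52 min + 10 h 52 min + 8 h 7 min + 10 h 43 min = 40 h 34 min.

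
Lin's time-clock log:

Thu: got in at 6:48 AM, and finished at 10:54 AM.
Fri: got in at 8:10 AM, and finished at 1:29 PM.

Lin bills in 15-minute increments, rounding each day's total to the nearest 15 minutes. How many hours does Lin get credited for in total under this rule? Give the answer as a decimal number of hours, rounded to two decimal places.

Thu: 6:48 AM–10:54 AM = 4 h 6 min → rounds to 4 h 0 min
Fri: 8:10 AM–1:29 PM = 5 h 19 min → rounds to 5 h 15 min
Total credited: 9 h 15 min.

9.25 hours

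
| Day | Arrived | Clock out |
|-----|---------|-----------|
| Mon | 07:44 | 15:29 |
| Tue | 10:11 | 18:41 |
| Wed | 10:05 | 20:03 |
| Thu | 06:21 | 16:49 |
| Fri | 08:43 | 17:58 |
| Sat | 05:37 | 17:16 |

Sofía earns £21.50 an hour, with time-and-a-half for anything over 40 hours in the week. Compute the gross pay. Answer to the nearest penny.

Mon: 07:44–15:29 = 7 h 45 min
Tue: 10:11–18:41 = 8 h 30 min
Wed: 10:05–20:03 = 9 h 58 min
Thu: 06:21–16:49 = 10 h 28 min
Fri: 08:43–17:58 = 9 h 15 min
Sat: 05:37–17:16 = 11 h 39 min
Total worked: 57 h 35 min = 3455 min.
Regular 40 h 0 min = 2400 min at £21.50/h; overtime 17 h 35 min = 1055 min at £32.25/h.
Pay = (2400 × £21.50 + 1055 × £32.25) ÷ 60 = £1427.06.

£1427.06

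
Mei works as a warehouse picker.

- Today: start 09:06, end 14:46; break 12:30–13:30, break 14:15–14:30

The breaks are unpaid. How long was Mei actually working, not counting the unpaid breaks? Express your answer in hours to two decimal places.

4.42 hours

Today: 09:06–14:46 = 5 h 40 min; less 75 min break → 4 h 25 min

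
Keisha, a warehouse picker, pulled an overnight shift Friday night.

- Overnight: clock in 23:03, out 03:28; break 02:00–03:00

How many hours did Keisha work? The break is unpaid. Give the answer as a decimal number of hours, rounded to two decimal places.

Overnight: 23:03 → midnight = 0 h 57 min; midnight → 03:28 = 3 h 28 min; span 4 h 25 min; less 60 min break → 3 h 25 min

3.42 hours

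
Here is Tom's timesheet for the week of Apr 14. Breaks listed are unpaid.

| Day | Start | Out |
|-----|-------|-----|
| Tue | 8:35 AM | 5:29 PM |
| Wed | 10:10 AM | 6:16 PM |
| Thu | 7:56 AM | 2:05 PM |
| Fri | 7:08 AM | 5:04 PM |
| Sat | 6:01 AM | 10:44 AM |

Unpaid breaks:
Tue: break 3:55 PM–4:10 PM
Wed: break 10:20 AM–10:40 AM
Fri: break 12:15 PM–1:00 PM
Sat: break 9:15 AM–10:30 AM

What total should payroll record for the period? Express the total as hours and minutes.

35 h 13 min

Tue: 8:35 AM–5:29 PM = 8 h 54 min; less 15 min break → 8 h 39 min
Wed: 10:10 AM–6:16 PM = 8 h 6 min; less 20 min break → 7 h 46 min
Thu: 7:56 AM–2:05 PM = 6 h 9 min
Fri: 7:08 AM–5:04 PM = 9 h 56 min; less 45 min break → 9 h 11 min
Sat: 6:01 AM–10:44 AM = 4 h 43 min; less 75 min break → 3 h 28 min
Total: 8 h 39 min + 7 h 46 min + 6 h 9 min + 9 h 11 min + 3 h 28 min = 35 h 13 min.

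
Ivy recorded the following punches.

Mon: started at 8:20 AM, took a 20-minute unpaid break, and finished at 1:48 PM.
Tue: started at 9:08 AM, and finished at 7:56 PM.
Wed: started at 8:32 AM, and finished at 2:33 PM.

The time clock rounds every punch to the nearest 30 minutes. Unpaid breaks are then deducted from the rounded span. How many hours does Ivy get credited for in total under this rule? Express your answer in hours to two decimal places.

22.17 hours

Mon: in 8:20 AM→8:30 AM, out 1:48 PM→2:00 PM; 5 h 30 min − 20 min = 5 h 10 min
Tue: in 9:08 AM→9:00 AM, out 7:56 PM→8:00 PM; 11 h 0 min
Wed: in 8:32 AM→8:30 AM, out 2:33 PM→2:30 PM; 6 h 0 min
Total credited: 22 h 10 min.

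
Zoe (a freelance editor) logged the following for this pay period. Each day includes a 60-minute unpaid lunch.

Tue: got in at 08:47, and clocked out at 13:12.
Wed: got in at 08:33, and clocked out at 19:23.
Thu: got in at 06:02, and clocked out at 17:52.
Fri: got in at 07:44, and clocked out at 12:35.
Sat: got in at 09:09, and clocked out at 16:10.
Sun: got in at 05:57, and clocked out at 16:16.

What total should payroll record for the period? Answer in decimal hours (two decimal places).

Tue: 08:47–13:12 = 4 h 25 min; less 60 min break → 3 h 25 min
Wed: 08:33–19:23 = 10 h 50 min; less 60 min break → 9 h 50 min
Thu: 06:02–17:52 = 11 h 50 min; less 60 min break → 10 h 50 min
Fri: 07:44–12:35 = 4 h 51 min; less 60 min break → 3 h 51 min
Sat: 09:09–16:10 = 7 h 1 min; less 60 min break → 6 h 1 min
Sun: 05:57–16:16 = 10 h 19 min; less 60 min break → 9 h 19 min
Total: 3 h 25 min + 9 h 50 min + 10 h 50 min + 3 h 51 min + 6 h 1 min + 9 h 19 min = 43 h 16 min.

43.27 hours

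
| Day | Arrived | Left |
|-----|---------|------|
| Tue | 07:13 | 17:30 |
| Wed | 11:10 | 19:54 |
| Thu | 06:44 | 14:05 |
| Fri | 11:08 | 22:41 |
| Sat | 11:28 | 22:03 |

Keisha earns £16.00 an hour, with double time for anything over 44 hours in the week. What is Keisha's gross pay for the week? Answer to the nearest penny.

Tue: 07:13–17:30 = 10 h 17 min
Wed: 11:10–19:54 = 8 h 44 min
Thu: 06:44–14:05 = 7 h 21 min
Fri: 11:08–22:41 = 11 h 33 min
Sat: 11:28–22:03 = 10 h 35 min
Total worked: 48 h 30 min = 2910 min.
Regular 44 h 0 min = 2640 min at £16.00/h; overtime 4 h 30 min = 270 min at £32.00/h.
Pay = (2640 × £16.00 + 270 × £32.00) ÷ 60 = £848.00.

£848.00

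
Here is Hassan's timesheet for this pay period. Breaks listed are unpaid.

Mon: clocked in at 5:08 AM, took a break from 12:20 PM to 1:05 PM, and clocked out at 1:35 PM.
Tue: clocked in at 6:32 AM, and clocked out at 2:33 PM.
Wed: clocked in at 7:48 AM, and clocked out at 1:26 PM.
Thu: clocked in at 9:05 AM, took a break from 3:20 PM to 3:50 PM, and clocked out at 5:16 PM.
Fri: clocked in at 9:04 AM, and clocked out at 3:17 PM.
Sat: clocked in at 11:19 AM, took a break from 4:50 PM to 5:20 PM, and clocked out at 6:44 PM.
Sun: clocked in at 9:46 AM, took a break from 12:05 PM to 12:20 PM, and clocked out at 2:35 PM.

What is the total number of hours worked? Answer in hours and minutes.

46 h 44 min

Mon: 5:08 AM–1:35 PM = 8 h 27 min; less 45 min break → 7 h 42 min
Tue: 6:32 AM–2:33 PM = 8 h 1 min
Wed: 7:48 AM–1:26 PM = 5 h 38 min
Thu: 9:05 AM–5:16 PM = 8 h 11 min; less 30 min break → 7 h 41 min
Fri: 9:04 AM–3:17 PM = 6 h 13 min
Sat: 11:19 AM–6:44 PM = 7 h 25 min; less 30 min break → 6 h 55 min
Sun: 9:46 AM–2:35 PM = 4 h 49 min; less 15 min break → 4 h 34 min
Total: 7 h 42 min + 8 h 1 min + 5 h 38 min + 7 h 41 min + 6 h 13 min + 6 h 55 min + 4 h 34 min = 46 h 44 min.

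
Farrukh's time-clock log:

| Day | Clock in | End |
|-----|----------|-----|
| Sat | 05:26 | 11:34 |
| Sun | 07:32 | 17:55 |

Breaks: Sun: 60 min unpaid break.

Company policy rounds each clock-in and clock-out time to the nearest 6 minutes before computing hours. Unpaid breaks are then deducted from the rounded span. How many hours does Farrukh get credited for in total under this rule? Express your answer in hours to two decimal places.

15.60 hours

Sat: in 05:26→05:24, out 11:34→11:36; 6 h 12 min
Sun: in 07:32→07:30, out 17:55→17:54; 10 h 24 min − 60 min = 9 h 24 min
Total credited: 15 h 36 min.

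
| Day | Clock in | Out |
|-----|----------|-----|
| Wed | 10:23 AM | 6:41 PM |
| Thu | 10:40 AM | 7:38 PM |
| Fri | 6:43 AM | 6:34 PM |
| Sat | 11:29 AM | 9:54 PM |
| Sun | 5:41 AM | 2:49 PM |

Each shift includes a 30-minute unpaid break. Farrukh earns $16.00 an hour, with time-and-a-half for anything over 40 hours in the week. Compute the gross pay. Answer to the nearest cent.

$788.00

Wed: 10:23 AM–6:41 PM = 8 h 18 min; less 30 min break → 7 h 48 min
Thu: 10:40 AM–7:38 PM = 8 h 58 min; less 30 min break → 8 h 28 min
Fri: 6:43 AM–6:34 PM = 11 h 51 min; less 30 min break → 11 h 21 min
Sat: 11:29 AM–9:54 PM = 10 h 25 min; less 30 min break → 9 h 55 min
Sun: 5:41 AM–2:49 PM = 9 h 8 min; less 30 min break → 8 h 38 min
Total worked: 46 h 10 min = 2770 min.
Regular 40 h 0 min = 2400 min at $16.00/h; overtime 6 h 10 min = 370 min at $24.00/h.
Pay = (2400 × $16.00 + 370 × $24.00) ÷ 60 = $788.00.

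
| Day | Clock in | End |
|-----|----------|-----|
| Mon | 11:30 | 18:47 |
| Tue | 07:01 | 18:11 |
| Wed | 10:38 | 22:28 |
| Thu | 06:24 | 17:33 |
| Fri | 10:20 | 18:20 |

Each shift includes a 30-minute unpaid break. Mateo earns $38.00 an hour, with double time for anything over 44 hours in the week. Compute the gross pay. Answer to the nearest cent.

$1894.93

Mon: 11:30–18:47 = 7 h 17 min; less 30 min break → 6 h 47 min
Tue: 07:01–18:11 = 11 h 10 min; less 30 min break → 10 h 40 min
Wed: 10:38–22:28 = 11 h 50 min; less 30 min break → 11 h 20 min
Thu: 06:24–17:33 = 11 h 9 min; less 30 min break → 10 h 39 min
Fri: 10:20–18:20 = 8 h 0 min; less 30 min break → 7 h 30 min
Total worked: 46 h 56 min = 2816 min.
Regular 44 h 0 min = 2640 min at $38.00/h; overtime 2 h 56 min = 176 min at $76.00/h.
Pay = (2640 × $38.00 + 176 × $76.00) ÷ 60 = $1894.93.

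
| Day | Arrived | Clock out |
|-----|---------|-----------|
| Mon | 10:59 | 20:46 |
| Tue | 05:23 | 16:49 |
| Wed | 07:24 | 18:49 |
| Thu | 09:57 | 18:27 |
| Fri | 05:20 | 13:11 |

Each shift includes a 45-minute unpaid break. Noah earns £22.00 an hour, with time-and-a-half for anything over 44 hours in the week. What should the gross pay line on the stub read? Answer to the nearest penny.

£1008.70

Mon: 10:59–20:46 = 9 h 47 min; less 45 min break → 9 h 2 min
Tue: 05:23–16:49 = 11 h 26 min; less 45 min break → 10 h 41 min
Wed: 07:24–18:49 = 11 h 25 min; less 45 min break → 10 h 40 min
Thu: 09:57–18:27 = 8 h 30 min; less 45 min break → 7 h 45 min
Fri: 05:20–13:11 = 7 h 51 min; less 45 min break → 7 h 6 min
Total worked: 45 h 14 min = 2714 min.
Regular 44 h 0 min = 2640 min at £22.00/h; overtime 1 h 14 min = 74 min at £33.00/h.
Pay = (2640 × £22.00 + 74 × £33.00) ÷ 60 = £1008.70.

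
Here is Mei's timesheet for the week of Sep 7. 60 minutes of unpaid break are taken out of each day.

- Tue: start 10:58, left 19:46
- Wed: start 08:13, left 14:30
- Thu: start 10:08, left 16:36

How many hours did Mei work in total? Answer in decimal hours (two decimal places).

Tue: 10:58–19:46 = 8 h 48 min; less 60 min break → 7 h 48 min
Wed: 08:13–14:30 = 6 h 17 min; less 60 min break → 5 h 17 min
Thu: 10:08–16:36 = 6 h 28 min; less 60 min break → 5 h 28 min
Total: 7 h 48 min + 5 h 17 min + 5 h 28 min = 18 h 33 min.

18.55 hours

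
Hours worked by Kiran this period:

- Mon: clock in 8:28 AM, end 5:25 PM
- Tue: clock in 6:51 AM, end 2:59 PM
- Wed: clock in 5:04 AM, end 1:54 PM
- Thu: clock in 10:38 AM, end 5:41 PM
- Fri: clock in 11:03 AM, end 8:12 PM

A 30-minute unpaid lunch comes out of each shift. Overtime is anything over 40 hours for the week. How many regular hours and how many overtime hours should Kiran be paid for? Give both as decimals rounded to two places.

Mon: 8:28 AM–5:25 PM = 8 h 57 min; less 30 min break → 8 h 27 min
Tue: 6:51 AM–2:59 PM = 8 h 8 min; less 30 min break → 7 h 38 min
Wed: 5:04 AM–1:54 PM = 8 h 50 min; less 30 min break → 8 h 20 min
Thu: 10:38 AM–5:41 PM = 7 h 3 min; less 30 min break → 6 h 33 min
Fri: 11:03 AM–8:12 PM = 9 h 9 min; less 30 min break → 8 h 39 min
Total worked: 39 h 37 min = 39.62 h.
Threshold 40 h → overtime 0 h 0 min, regular 39 h 37 min.

Regular 39.62 hours, overtime 0.00 hours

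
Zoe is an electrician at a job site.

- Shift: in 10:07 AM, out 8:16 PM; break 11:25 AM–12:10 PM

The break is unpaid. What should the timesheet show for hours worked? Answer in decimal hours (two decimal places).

9.40 hours

Shift: 10:07 AM–8:16 PM = 10 h 9 min; less 45 min break → 9 h 24 min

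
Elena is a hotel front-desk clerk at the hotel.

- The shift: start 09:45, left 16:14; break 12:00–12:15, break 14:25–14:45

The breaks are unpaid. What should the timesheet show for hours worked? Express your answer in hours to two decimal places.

5.90 hours

The shift: 09:45–16:14 = 6 h 29 min; less 35 min break → 5 h 54 min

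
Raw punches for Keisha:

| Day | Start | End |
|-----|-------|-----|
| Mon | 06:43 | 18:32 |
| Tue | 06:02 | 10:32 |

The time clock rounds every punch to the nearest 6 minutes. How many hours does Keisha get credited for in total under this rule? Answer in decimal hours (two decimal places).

16.30 hours

Mon: in 06:43→06:42, out 18:32→18:30; 11 h 48 min
Tue: in 06:02→06:00, out 10:32→10:30; 4 h 30 min
Total credited: 16 h 18 min.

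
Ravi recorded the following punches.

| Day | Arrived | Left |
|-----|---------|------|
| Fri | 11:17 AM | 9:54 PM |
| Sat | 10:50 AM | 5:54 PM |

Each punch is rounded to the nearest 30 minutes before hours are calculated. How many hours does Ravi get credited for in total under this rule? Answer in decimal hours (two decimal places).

17.50 hours

Fri: in 11:17 AM→11:30 AM, out 9:54 PM→10:00 PM; 10 h 30 min
Sat: in 10:50 AM→11:00 AM, out 5:54 PM→6:00 PM; 7 h 0 min
Total credited: 17 h 30 min.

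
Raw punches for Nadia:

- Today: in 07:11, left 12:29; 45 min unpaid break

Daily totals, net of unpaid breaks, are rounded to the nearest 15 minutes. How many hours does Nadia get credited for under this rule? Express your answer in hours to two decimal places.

4.50 hours

Today: 07:11–12:29 = 5 h 18 min − 45 min = 4 h 33 min → rounds to 4 h 30 min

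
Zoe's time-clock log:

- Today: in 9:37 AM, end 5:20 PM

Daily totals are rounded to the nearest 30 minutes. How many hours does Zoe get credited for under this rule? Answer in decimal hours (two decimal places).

Today: 9:37 AM–5:20 PM = 7 h 43 min → rounds to 7 h 30 min

7.50 hours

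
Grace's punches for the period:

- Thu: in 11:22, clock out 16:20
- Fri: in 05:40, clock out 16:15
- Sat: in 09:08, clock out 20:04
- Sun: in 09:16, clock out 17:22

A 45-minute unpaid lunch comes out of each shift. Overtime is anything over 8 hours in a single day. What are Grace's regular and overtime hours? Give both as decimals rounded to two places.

Regular 27.57 hours, overtime 4.02 hours

Thu: 11:22–16:20 = 4 h 58 min; less 45 min break → 4 h 13 min
Fri: 05:40–16:15 = 10 h 35 min; less 45 min break → 9 h 50 min
Sat: 09:08–20:04 = 10 h 56 min; less 45 min break → 10 h 11 min
Sun: 09:16–17:22 = 8 h 6 min; less 45 min break → 7 h 21 min
Thu reg 4 h 13 min / OT 0 h 0 min; Fri reg 8 h 0 min / OT 1 h 50 min; Sat reg 8 h 0 min / OT 2 h 11 min; Sun reg 7 h 21 min / OT 0 h 0 min.
Totals: regular 27 h 34 min, overtime 4 h 1 min.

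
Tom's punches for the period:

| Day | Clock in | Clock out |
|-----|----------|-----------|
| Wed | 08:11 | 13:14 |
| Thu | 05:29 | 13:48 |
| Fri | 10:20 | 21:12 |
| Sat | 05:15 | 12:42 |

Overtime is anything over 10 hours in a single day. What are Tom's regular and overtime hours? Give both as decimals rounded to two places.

Regular 30.82 hours, overtime 0.87 hours

Wed: 08:11–13:14 = 5 h 3 min
Thu: 05:29–13:48 = 8 h 19 min
Fri: 10:20–21:12 = 10 h 52 min
Sat: 05:15–12:42 = 7 h 27 min
Wed reg 5 h 3 min / OT 0 h 0 min; Thu reg 8 h 19 min / OT 0 h 0 min; Fri reg 10 h 0 min / OT 0 h 52 min; Sat reg 7 h 27 min / OT 0 h 0 min.
Totals: regular 30 h 49 min, overtime 0 h 52 min.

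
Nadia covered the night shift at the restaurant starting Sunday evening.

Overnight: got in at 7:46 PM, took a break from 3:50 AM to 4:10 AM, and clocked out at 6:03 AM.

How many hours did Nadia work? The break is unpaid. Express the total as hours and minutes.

9 h 57 min

Overnight: 7:46 PM → midnight = 4 h 14 min; midnight → 6:03 AM = 6 h 3 min; span 10 h 17 min; less 20 min break → 9 h 57 min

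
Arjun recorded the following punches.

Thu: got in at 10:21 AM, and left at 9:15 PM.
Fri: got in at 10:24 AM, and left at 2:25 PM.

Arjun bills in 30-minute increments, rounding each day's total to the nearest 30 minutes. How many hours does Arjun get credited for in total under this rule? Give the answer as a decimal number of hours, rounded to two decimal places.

15.00 hours

Thu: 10:21 AM–9:15 PM = 10 h 54 min → rounds to 11 h 0 min
Fri: 10:24 AM–2:25 PM = 4 h 1 min → rounds to 4 h 0 min
Total credited: 15 h 0 min.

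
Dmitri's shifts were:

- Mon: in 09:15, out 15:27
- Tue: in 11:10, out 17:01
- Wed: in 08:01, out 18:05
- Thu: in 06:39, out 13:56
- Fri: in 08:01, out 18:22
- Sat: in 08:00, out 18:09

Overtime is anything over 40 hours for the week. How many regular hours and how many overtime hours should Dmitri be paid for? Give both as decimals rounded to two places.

Regular 40.00 hours, overtime 9.90 hours

Mon: 09:15–15:27 = 6 h 12 min
Tue: 11:10–17:01 = 5 h 51 min
Wed: 08:01–18:05 = 10 h 4 min
Thu: 06:39–13:56 = 7 h 17 min
Fri: 08:01–18:22 = 10 h 21 min
Sat: 08:00–18:09 = 10 h 9 min
Total worked: 49 h 54 min = 49.90 h.
Threshold 40 h → overtime 9 h 54 min, regular 40 h 0 min.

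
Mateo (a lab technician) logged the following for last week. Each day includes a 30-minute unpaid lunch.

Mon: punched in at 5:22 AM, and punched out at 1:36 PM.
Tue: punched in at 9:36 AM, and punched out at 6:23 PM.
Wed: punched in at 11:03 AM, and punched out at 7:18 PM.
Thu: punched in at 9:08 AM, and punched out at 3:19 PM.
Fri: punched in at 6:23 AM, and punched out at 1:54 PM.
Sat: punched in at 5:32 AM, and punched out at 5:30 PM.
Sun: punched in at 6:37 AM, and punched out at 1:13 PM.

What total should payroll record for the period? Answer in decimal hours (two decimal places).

54.03 hours

Mon: 5:22 AM–1:36 PM = 8 h 14 min; less 30 min break → 7 h 44 min
Tue: 9:36 AM–6:23 PM = 8 h 47 min; less 30 min break → 8 h 17 min
Wed: 11:03 AM–7:18 PM = 8 h 15 min; less 30 min break → 7 h 45 min
Thu: 9:08 AM–3:19 PM = 6 h 11 min; less 30 min break → 5 h 41 min
Fri: 6:23 AM–1:54 PM = 7 h 31 min; less 30 min break → 7 h 1 min
Sat: 5:32 AM–5:30 PM = 11 h 58 min; less 30 min break → 11 h 28 min
Sun: 6:37 AM–1:13 PM = 6 h 36 min; less 30 min break → 6 h 6 min
Total: 7 h 44 min + 8 h 17 min + 7 h 45 min + 5 h 41 min + 7 h 1 min + 11 h 28 min + 6 h 6 min = 54 h 2 min.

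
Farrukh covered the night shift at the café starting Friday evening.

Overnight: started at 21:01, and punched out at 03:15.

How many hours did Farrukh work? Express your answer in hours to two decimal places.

Overnight: 21:01 → midnight = 2 h 59 min; midnight → 03:15 = 3 h 15 min; span 6 h 14 min

6.23 hours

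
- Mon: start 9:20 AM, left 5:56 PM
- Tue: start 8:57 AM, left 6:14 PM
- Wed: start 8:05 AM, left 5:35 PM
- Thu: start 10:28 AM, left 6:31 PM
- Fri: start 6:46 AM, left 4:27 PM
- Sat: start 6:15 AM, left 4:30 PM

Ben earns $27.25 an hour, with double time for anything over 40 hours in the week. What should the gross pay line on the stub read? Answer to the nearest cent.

$1927.48

Mon: 9:20 AM–5:56 PM = 8 h 36 min
Tue: 8:57 AM–6:14 PM = 9 h 17 min
Wed: 8:05 AM–5:35 PM = 9 h 30 min
Thu: 10:28 AM–6:31 PM = 8 h 3 min
Fri: 6:46 AM–4:27 PM = 9 h 41 min
Sat: 6:15 AM–4:30 PM = 10 h 15 min
Total worked: 55 h 22 min = 3322 min.
Regular 40 h 0 min = 2400 min at $27.25/h; overtime 15 h 22 min = 922 min at $54.50/h.
Pay = (2400 × $27.25 + 922 × $54.50) ÷ 60 = $1927.48.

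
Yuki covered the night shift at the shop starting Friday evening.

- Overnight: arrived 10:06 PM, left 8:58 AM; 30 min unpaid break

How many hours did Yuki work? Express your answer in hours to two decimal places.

10.37 hours

Overnight: 10:06 PM → midnight = 1 h 54 min; midnight → 8:58 AM = 8 h 58 min; span 10 h 52 min; less 30 min break → 10 h 22 min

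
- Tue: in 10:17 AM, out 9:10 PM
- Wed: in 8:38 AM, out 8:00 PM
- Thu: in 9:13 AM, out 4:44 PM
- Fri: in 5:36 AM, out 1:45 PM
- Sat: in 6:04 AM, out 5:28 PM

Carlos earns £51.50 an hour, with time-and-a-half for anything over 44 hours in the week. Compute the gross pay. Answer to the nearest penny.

Tue: 10:17 AM–9:10 PM = 10 h 53 min
Wed: 8:38 AM–8:00 PM = 11 h 22 min
Thu: 9:13 AM–4:44 PM = 7 h 31 min
Fri: 5:36 AM–1:45 PM = 8 h 9 min
Sat: 6:04 AM–5:28 PM = 11 h 24 min
Total worked: 49 h 19 min = 2959 min.
Regular 44 h 0 min = 2640 min at £51.50/h; overtime 5 h 19 min = 319 min at £77.25/h.
Pay = (2640 × £51.50 + 319 × £77.25) ÷ 60 = £2676.71.

£2676.71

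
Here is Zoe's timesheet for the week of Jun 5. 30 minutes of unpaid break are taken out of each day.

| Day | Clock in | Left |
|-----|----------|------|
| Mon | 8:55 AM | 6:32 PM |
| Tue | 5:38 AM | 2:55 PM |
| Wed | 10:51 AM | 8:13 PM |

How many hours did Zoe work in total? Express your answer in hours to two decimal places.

Mon: 8:55 AM–6:32 PM = 9 h 37 min; less 30 min break → 9 h 7 min
Tue: 5:38 AM–2:55 PM = 9 h 17 min; less 30 min break → 8 h 47 min
Wed: 10:51 AM–8:13 PM = 9 h 22 min; less 30 min break → 8 h 52 min
Total: 9 h 7 min + 8 h 47 min + 8 h 52 min = 26 h 46 min.

26.77 hours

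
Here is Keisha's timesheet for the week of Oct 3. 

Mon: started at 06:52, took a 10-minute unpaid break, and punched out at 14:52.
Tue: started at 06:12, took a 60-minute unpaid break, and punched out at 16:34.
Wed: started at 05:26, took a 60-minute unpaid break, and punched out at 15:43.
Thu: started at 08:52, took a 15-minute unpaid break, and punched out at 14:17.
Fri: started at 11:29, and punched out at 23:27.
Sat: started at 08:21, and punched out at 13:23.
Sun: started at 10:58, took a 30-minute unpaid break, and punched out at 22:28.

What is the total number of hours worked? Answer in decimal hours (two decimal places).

59.65 hours

Mon: 06:52–14:52 = 8 h 0 min; less 10 min break → 7 h 50 min
Tue: 06:12–16:34 = 10 h 22 min; less 60 min break → 9 h 22 min
Wed: 05:26–15:43 = 10 h 17 min; less 60 min break → 9 h 17 min
Thu: 08:52–14:17 = 5 h 25 min; less 15 min break → 5 h 10 min
Fri: 11:29–23:27 = 11 h 58 min
Sat: 08:21–13:23 = 5 h 2 min
Sun: 10:58–22:28 = 11 h 30 min; less 30 min break → 11 h 0 min
Total: 7 h 50 min + 9 h 22 min + 9 h 17 min + 5 h 10 min + 11 h 58 min + 5 h 2 min + 11 h 0 min = 59 h 39 min.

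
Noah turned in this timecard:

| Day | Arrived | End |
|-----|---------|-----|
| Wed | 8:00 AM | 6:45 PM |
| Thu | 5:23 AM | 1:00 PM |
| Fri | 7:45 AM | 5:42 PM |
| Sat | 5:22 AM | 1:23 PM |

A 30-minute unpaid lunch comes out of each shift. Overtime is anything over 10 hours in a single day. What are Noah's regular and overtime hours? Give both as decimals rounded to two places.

Regular 34.08 hours, overtime 0.25 hours

Wed: 8:00 AM–6:45 PM = 10 h 45 min; less 30 min break → 10 h 15 min
Thu: 5:23 AM–1:00 PM = 7 h 37 min; less 30 min break → 7 h 7 min
Fri: 7:45 AM–5:42 PM = 9 h 57 min; less 30 min break → 9 h 27 min
Sat: 5:22 AM–1:23 PM = 8 h 1 min; less 30 min break → 7 h 31 min
Wed reg 10 h 0 min / OT 0 h 15 min; Thu reg 7 h 7 min / OT 0 h 0 min; Fri reg 9 h 27 min / OT 0 h 0 min; Sat reg 7 h 31 min / OT 0 h 0 min.
Totals: regular 34 h 5 min, overtime 0 h 15 min.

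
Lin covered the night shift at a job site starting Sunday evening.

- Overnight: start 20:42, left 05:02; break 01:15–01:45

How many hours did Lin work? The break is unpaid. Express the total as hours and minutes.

Overnight: 20:42 → midnight = 3 h 18 min; midnight → 05:02 = 5 h 2 min; span 8 h 20 min; less 30 min break → 7 h 50 min

7 h 50 min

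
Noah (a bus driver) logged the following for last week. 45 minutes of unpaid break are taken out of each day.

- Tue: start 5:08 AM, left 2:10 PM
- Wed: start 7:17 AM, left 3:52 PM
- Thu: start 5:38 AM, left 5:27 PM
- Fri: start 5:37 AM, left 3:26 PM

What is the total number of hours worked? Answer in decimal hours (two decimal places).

Tue: 5:08 AM–2:10 PM = 9 h 2 min; less 45 min break → 8 h 17 min
Wed: 7:17 AM–3:52 PM = 8 h 35 min; less 45 min break → 7 h 50 min
Thu: 5:38 AM–5:27 PM = 11 h 49 min; less 45 min break → 11 h 4 min
Fri: 5:37 AM–3:26 PM = 9 h 49 min; less 45 min break → 9 h 4 min
Total: 8 h 17 min + 7 h 50 min + 11 h 4 min + 9 h 4 min = 36 h 15 min.

36.25 hours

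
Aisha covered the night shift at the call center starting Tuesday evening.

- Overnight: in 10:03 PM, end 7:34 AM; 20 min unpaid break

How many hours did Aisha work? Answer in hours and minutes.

Overnight: 10:03 PM → midnight = 1 h 57 min; midnight → 7:34 AM = 7 h 34 min; span 9 h 31 min; less 20 min break → 9 h 11 min

9 h 11 min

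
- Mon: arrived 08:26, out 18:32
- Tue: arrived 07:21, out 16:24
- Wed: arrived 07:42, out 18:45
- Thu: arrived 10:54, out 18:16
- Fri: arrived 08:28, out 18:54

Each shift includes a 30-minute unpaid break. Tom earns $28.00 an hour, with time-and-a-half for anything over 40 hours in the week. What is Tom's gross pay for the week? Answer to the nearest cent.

$1351.00

Mon: 08:26–18:32 = 10 h 6 min; less 30 min break → 9 h 36 min
Tue: 07:21–16:24 = 9 h 3 min; less 30 min break → 8 h 33 min
Wed: 07:42–18:45 = 11 h 3 min; less 30 min break → 10 h 33 min
Thu: 10:54–18:16 = 7 h 22 min; less 30 min break → 6 h 52 min
Fri: 08:28–18:54 = 10 h 26 min; less 30 min break → 9 h 56 min
Total worked: 45 h 30 min = 2730 min.
Regular 40 h 0 min = 2400 min at $28.00/h; overtime 5 h 30 min = 330 min at $42.00/h.
Pay = (2400 × $28.00 + 330 × $42.00) ÷ 60 = $1351.00.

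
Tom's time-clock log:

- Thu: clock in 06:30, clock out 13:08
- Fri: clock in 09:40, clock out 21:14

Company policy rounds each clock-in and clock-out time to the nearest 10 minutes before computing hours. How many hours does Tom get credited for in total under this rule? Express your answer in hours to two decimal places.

Thu: in 06:30→06:30, out 13:08→13:10; 6 h 40 min
Fri: in 09:40→09:40, out 21:14→21:10; 11 h 30 min
Total credited: 18 h 10 min.

18.17 hours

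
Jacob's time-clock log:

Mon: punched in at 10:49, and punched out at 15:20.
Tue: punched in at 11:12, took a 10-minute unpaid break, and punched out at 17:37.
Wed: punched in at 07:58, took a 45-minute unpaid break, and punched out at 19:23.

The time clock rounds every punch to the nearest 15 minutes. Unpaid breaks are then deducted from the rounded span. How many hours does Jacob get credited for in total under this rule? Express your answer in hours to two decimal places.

21.33 hours

Mon: in 10:49→10:45, out 15:20→15:15; 4 h 30 min
Tue: in 11:12→11:15, out 17:37→17:30; 6 h 15 min − 10 min = 6 h 5 min
Wed: in 07:58→08:00, out 19:23→19:30; 11 h 30 min − 45 min = 10 h 45 min
Total credited: 21 h 20 min.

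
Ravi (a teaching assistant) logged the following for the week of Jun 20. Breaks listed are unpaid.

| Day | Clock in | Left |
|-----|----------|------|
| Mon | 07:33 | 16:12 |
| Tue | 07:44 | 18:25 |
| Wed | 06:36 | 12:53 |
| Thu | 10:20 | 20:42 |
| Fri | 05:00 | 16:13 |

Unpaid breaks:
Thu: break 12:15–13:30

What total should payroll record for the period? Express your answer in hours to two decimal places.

45.95 hours

Mon: 07:33–16:12 = 8 h 39 min
Tue: 07:44–18:25 = 10 h 41 min
Wed: 06:36–12:53 = 6 h 17 min
Thu: 10:20–20:42 = 10 h 22 min; less 75 min break → 9 h 7 min
Fri: 05:00–16:13 = 11 h 13 min
Total: 8 h 39 min + 10 h 41 min + 6 h 17 min + 9 h 7 min + 11 h 13 min = 45 h 57 min.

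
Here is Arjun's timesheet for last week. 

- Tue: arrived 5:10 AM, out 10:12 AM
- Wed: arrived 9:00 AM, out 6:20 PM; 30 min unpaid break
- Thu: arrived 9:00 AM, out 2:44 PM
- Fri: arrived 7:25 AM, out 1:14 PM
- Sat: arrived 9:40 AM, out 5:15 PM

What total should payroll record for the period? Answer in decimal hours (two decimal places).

Tue: 5:10 AM–10:12 AM = 5 h 2 min
Wed: 9:00 AM–6:20 PM = 9 h 20 min; less 30 min break → 8 h 50 min
Thu: 9:00 AM–2:44 PM = 5 h 44 min
Fri: 7:25 AM–1:14 PM = 5 h 49 min
Sat: 9:40 AM–5:15 PM = 7 h 35 min
Total: 5 h 2 min + 8 h 50 min + 5 h 44 min + 5 h 49 min + 7 h 35 min = 33 h 0 min.

33.00 hours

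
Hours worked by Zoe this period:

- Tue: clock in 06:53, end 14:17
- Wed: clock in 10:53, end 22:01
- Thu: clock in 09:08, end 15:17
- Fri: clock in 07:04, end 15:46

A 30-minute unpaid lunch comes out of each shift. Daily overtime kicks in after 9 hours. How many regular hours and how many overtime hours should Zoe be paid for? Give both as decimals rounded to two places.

Tue: 06:53–14:17 = 7 h 24 min; less 30 min break → 6 h 54 min
Wed: 10:53–22:01 = 11 h 8 min; less 30 min break → 10 h 38 min
Thu: 09:08–15:17 = 6 h 9 min; less 30 min break → 5 h 39 min
Fri: 07:04–15:46 = 8 h 42 min; less 30 min break → 8 h 12 min
Tue reg 6 h 54 min / OT 0 h 0 min; Wed reg 9 h 0 min / OT 1 h 38 min; Thu reg 5 h 39 min / OT 0 h 0 min; Fri reg 8 h 12 min / OT 0 h 0 min.
Totals: regular 29 h 45 min, overtime 1 h 38 min.

Regular 29.75 hours, overtime 1.63 hours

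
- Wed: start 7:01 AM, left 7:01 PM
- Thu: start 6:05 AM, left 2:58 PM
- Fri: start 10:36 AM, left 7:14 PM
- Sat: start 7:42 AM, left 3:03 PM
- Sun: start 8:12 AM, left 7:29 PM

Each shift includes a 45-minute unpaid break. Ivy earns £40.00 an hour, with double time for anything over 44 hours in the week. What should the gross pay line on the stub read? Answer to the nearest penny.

Wed: 7:01 AM–7:01 PM = 12 h 0 min; less 45 min break → 11 h 15 min
Thu: 6:05 AM–2:58 PM = 8 h 53 min; less 45 min break → 8 h 8 min
Fri: 10:36 AM–7:14 PM = 8 h 38 min; less 45 min break → 7 h 53 min
Sat: 7:42 AM–3:03 PM = 7 h 21 min; less 45 min break → 6 h 36 min
Sun: 8:12 AM–7:29 PM = 11 h 17 min; less 45 min break → 10 h 32 min
Total worked: 44 h 24 min = 2664 min.
Regular 44 h 0 min = 2640 min at £40.00/h; overtime 0 h 24 min = 24 min at £80.00/h.
Pay = (2640 × £40.00 + 24 × £80.00) ÷ 60 = £1792.00.

£1792.00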